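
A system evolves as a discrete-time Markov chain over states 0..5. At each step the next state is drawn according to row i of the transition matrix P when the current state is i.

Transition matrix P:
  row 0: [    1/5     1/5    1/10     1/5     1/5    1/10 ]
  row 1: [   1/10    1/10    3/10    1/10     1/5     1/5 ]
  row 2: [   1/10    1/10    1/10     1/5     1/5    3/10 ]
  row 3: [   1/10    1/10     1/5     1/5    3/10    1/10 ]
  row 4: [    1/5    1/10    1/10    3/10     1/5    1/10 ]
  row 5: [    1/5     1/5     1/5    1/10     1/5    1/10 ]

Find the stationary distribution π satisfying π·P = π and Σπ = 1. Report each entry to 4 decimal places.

Balance equations π_j = Σ_i π_i·P[i][j]:
  π_0 = 1/5·π_0 + 1/10·π_1 + 1/10·π_2 + 1/10·π_3 + 1/5·π_4 + 1/5·π_5
  π_1 = 1/5·π_0 + 1/10·π_1 + 1/10·π_2 + 1/10·π_3 + 1/10·π_4 + 1/5·π_5
  π_2 = 1/10·π_0 + 3/10·π_1 + 1/10·π_2 + 1/5·π_3 + 1/10·π_4 + 1/5·π_5
  π_3 = 1/5·π_0 + 1/10·π_1 + 1/5·π_2 + 1/5·π_3 + 3/10·π_4 + 1/10·π_5
  π_4 = 1/5·π_0 + 1/5·π_1 + 1/5·π_2 + 3/10·π_3 + 1/5·π_4 + 1/5·π_5
  normalize: π_0 + π_1 + π_2 + π_3 + π_4 + π_5 = 1
Solving the linear system gives exactly π = [1484/9789, 13961/107679, 1565/9789, 20942/107679, 23630/107679, 15607/107679].

π = [0.1516, 0.1297, 0.1599, 0.1945, 0.2194, 0.1449]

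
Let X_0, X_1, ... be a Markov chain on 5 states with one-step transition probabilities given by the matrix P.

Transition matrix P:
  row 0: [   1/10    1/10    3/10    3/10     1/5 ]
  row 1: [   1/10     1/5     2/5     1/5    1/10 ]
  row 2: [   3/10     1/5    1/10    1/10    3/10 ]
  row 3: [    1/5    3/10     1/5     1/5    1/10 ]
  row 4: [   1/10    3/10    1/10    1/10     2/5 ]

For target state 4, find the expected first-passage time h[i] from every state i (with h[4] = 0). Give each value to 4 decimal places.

First-step conditioning: h[4] = 0; for i ≠ 4, h[i] = 1 + Σ_k P[i][k]·h[k].
  h[0] = 1 + 1/10·h[0] + 1/10·h[1] + 3/10·h[2] + 3/10·h[3]
  h[1] = 1 + 1/10·h[0] + 1/5·h[1] + 2/5·h[2] + 1/5·h[3]
  h[2] = 1 + 3/10·h[0] + 1/5·h[1] + 1/10·h[2] + 1/10·h[3]
  h[3] = 1 + 1/5·h[0] + 3/10·h[1] + 1/5·h[2] + 1/5·h[3]
Solving the 4×4 linear system over states ≠ 4 gives exactly h = [2965/549, 1075/183, 5365/1098, 735/122, 0] (h[4] = 0 is the target).

h = [5.4007, 5.8743, 4.8862, 6.0246, 0.0000]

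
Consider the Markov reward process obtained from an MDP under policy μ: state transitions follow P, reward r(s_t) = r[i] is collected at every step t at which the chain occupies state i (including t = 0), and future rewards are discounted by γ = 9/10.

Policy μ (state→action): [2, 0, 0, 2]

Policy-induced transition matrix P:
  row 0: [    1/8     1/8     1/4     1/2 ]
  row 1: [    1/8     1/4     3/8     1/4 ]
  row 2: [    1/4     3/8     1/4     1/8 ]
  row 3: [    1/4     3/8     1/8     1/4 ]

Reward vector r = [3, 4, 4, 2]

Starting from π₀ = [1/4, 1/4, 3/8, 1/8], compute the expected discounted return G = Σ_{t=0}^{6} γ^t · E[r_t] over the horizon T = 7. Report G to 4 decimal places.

G = 17.3298

t=0: π = [0.2500, 0.2500, 0.3750, 0.1250], E[r] = 3.5000, γ^t·E[r] = 3.500000, running G = 3.500000
t=1: π = [0.1875, 0.2813, 0.2656, 0.2656], E[r] = 3.2813, γ^t·E[r] = 2.953125, running G = 6.453125
t=2: π = [0.1914, 0.2930, 0.2520, 0.2637], E[r] = 3.2813, γ^t·E[r] = 2.657813, running G = 9.110938
t=3: π = [0.1895, 0.2905, 0.2537, 0.2664], E[r] = 3.2778, γ^t·E[r] = 2.389540, running G = 11.500477
t=4: π = [0.1900, 0.2913, 0.2530, 0.2657], E[r] = 3.2787, γ^t·E[r] = 2.151146, running G = 13.651623
t=5: π = [0.1898, 0.2911, 0.2532, 0.2659], E[r] = 3.2784, γ^t·E[r] = 1.935874, running G = 15.587497
t=6: π = [0.1899, 0.2912, 0.2532, 0.2658], E[r] = 3.2785, γ^t·E[r] = 1.742329, running G = 17.329826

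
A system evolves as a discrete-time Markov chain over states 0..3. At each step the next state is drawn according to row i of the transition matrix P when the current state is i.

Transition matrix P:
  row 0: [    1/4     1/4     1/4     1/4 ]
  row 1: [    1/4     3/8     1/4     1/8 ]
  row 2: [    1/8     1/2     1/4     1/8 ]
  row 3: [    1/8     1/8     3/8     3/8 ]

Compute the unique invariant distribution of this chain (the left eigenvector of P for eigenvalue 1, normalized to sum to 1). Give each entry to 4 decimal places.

Balance equations π_j = Σ_i π_i·P[i][j]:
  π_0 = 1/4·π_0 + 1/4·π_1 + 1/8·π_2 + 1/8·π_3
  π_1 = 1/4·π_0 + 3/8·π_1 + 1/2·π_2 + 1/8·π_3
  π_2 = 1/4·π_0 + 1/4·π_1 + 1/4·π_2 + 3/8·π_3
  normalize: π_0 + π_1 + π_2 + π_3 = 1
Solving the linear system gives exactly π = [25/131, 44/131, 36/131, 26/131].

π = [0.1908, 0.3359, 0.2748, 0.1985]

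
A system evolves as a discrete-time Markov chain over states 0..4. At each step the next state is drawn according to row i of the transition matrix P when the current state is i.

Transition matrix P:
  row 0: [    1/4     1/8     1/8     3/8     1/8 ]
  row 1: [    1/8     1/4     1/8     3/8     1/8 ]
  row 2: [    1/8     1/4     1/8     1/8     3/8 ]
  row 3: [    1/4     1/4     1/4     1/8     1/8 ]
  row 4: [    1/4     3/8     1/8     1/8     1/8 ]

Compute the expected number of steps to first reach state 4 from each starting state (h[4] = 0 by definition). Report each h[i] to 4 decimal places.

First-step conditioning: h[4] = 0; for i ≠ 4, h[i] = 1 + Σ_k P[i][k]·h[k].
  h[0] = 1 + 1/4·h[0] + 1/8·h[1] + 1/8·h[2] + 3/8·h[3]
  h[1] = 1 + 1/8·h[0] + 1/4·h[1] + 1/8·h[2] + 3/8·h[3]
  h[2] = 1 + 1/8·h[0] + 1/4·h[1] + 1/8·h[2] + 1/8·h[3]
  h[3] = 1 + 1/4·h[0] + 1/4·h[1] + 1/4·h[2] + 1/8·h[3]
Solving the 4×4 linear system over states ≠ 4 gives exactly h = [164/27, 164/27, 124/27, 160/27, 0] (h[4] = 0 is the target).

h = [6.0741, 6.0741, 4.5926, 5.9259, 0.0000]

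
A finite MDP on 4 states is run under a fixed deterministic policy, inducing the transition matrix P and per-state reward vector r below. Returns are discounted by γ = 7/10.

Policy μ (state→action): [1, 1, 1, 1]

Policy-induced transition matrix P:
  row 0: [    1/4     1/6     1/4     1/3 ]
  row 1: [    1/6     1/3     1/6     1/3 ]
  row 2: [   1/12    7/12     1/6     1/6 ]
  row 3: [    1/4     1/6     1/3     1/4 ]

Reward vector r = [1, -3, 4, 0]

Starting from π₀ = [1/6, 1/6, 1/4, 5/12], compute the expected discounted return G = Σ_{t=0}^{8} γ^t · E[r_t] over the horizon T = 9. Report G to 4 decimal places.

G = 1.0919

t=0: π = [0.1667, 0.1667, 0.2500, 0.4167], E[r] = 0.6667, γ^t·E[r] = 0.666667, running G = 0.666667
t=1: π = [0.1944, 0.2986, 0.2500, 0.2569], E[r] = 0.2986, γ^t·E[r] = 0.209028, running G = 0.875694
t=2: π = [0.1834, 0.3206, 0.2257, 0.2703], E[r] = 0.1244, γ^t·E[r] = 0.060966, running G = 0.936661
t=3: π = [0.1857, 0.3141, 0.2270, 0.2732], E[r] = 0.1512, γ^t·E[r] = 0.051873, running G = 0.988534
t=4: π = [0.1860, 0.3136, 0.2277, 0.2727], E[r] = 0.1559, γ^t·E[r] = 0.037422, running G = 1.025956
t=5: π = [0.1859, 0.3138, 0.2276, 0.2727], E[r] = 0.1550, γ^t·E[r] = 0.026053, running G = 1.052010
t=6: π = [0.1859, 0.3138, 0.2276, 0.2727], E[r] = 0.1549, γ^t·E[r] = 0.018224, running G = 1.070234
t=7: π = [0.1859, 0.3138, 0.2276, 0.2727], E[r] = 0.1549, γ^t·E[r] = 0.012759, running G = 1.082993
t=8: π = [0.1859, 0.3138, 0.2276, 0.2727], E[r] = 0.1549, γ^t·E[r] = 0.008931, running G = 1.091924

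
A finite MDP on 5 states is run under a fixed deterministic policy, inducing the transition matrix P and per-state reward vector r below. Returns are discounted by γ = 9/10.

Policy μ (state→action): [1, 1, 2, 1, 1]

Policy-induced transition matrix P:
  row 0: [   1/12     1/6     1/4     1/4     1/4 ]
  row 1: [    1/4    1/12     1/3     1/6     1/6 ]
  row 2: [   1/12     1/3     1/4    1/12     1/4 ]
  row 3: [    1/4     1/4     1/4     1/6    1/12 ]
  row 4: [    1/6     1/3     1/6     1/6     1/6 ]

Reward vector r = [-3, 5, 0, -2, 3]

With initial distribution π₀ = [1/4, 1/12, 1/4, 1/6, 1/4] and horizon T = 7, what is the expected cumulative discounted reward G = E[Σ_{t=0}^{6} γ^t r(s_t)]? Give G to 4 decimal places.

G = 4.1000

t=0: π = [0.2500, 0.0833, 0.2500, 0.1667, 0.2500], E[r] = 0.0833, γ^t·E[r] = 0.083333, running G = 0.083333
t=1: π = [0.1458, 0.2569, 0.2361, 0.1667, 0.1944], E[r] = 1.0972, γ^t·E[r] = 0.987500, running G = 1.070833
t=2: π = [0.1701, 0.2309, 0.2552, 0.1591, 0.1846], E[r] = 0.8796, γ^t·E[r] = 0.712500, running G = 1.783333
t=3: π = [0.1637, 0.2340, 0.2539, 0.1596, 0.1889], E[r] = 0.9262, γ^t·E[r] = 0.675176, running G = 2.458509
t=4: π = [0.1647, 0.2343, 0.2538, 0.1592, 0.1882], E[r] = 0.9234, γ^t·E[r] = 0.605873, running G = 3.064382
t=5: π = [0.1646, 0.2341, 0.2538, 0.1592, 0.1883], E[r] = 0.9229, γ^t·E[r] = 0.544967, running G = 3.609350
t=6: π = [0.1646, 0.2341, 0.2538, 0.1592, 0.1883], E[r] = 0.9232, γ^t·E[r] = 0.490628, running G = 4.099977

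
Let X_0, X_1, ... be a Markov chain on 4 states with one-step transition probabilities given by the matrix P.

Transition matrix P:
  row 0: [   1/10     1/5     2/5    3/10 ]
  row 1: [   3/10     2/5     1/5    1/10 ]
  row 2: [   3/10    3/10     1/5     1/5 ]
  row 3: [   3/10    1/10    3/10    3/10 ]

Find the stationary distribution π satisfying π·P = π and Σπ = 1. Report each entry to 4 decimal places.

Balance equations π_j = Σ_i π_i·P[i][j]:
  π_0 = 1/10·π_0 + 3/10·π_1 + 3/10·π_2 + 3/10·π_3
  π_1 = 1/5·π_0 + 2/5·π_1 + 3/10·π_2 + 1/10·π_3
  π_2 = 2/5·π_0 + 1/5·π_1 + 1/5·π_2 + 3/10·π_3
  normalize: π_0 + π_1 + π_2 + π_3 = 1
Solving the linear system gives exactly π = [1/4, 81/316, 43/158, 35/158].

π = [0.2500, 0.2563, 0.2722, 0.2215]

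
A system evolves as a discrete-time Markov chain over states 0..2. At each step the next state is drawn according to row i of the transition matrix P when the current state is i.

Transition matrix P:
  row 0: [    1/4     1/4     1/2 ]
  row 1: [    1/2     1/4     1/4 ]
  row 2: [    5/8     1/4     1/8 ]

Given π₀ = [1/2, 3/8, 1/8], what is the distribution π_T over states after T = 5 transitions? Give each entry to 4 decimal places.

t=0: π = [0.5000, 0.3750, 0.1250]
t=1: π = [0.3906, 0.2500, 0.3594]
t=2: π = [0.4473, 0.2500, 0.3027]
t=3: π = [0.4260, 0.2500, 0.3240]
t=4: π = [0.4340, 0.2500, 0.3160]
t=5: π = [0.4310, 0.2500, 0.3190]

π = [0.4310, 0.2500, 0.3190]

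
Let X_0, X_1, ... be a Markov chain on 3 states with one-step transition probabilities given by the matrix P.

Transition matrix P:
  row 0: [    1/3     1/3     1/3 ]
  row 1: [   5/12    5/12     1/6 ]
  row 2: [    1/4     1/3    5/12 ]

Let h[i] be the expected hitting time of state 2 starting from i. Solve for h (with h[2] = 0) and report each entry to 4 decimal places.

h = [3.6667, 4.3333, 0.0000]

First-step conditioning: h[2] = 0; for i ≠ 2, h[i] = 1 + Σ_k P[i][k]·h[k].
  h[0] = 1 + 1/3·h[0] + 1/3·h[1]
  h[1] = 1 + 5/12·h[0] + 5/12·h[1]
Solving the 2×2 linear system over states ≠ 2 gives exactly h = [11/3, 13/3, 0] (h[2] = 0 is the target).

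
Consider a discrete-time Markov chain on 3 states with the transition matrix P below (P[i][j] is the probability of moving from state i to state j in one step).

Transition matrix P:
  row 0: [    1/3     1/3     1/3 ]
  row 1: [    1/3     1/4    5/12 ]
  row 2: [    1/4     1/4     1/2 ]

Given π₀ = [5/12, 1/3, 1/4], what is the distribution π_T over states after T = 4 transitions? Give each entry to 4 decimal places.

t=0: π = [0.4167, 0.3333, 0.2500]
t=1: π = [0.3125, 0.2847, 0.4028]
t=2: π = [0.2998, 0.2760, 0.4242]
t=3: π = [0.2980, 0.2750, 0.4270]
t=4: π = [0.2977, 0.2748, 0.4274]

π = [0.2977, 0.2748, 0.4274]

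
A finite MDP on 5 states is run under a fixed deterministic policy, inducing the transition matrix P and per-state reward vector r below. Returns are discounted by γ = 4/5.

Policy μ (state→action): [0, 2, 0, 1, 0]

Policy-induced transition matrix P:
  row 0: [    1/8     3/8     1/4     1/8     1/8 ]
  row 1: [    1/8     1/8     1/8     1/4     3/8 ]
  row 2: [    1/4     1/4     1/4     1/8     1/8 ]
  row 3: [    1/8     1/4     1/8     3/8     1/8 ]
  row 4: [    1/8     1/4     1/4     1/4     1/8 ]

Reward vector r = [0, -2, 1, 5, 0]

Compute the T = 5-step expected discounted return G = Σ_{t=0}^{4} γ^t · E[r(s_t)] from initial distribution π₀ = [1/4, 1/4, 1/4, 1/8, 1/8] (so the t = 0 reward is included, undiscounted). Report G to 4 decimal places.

t=0: π = [0.2500, 0.2500, 0.2500, 0.1250, 0.1250], E[r] = 0.3750, γ^t·E[r] = 0.375000, running G = 0.375000
t=1: π = [0.1563, 0.2500, 0.2031, 0.2031, 0.1875], E[r] = 0.7188, γ^t·E[r] = 0.575000, running G = 0.950000
t=2: π = [0.1504, 0.2383, 0.1934, 0.2305, 0.1875], E[r] = 0.8691, γ^t·E[r] = 0.556250, running G = 1.506250
t=3: π = [0.1492, 0.2390, 0.1914, 0.2358, 0.1846], E[r] = 0.8926, γ^t·E[r] = 0.457000, running G = 1.963250
t=4: π = [0.1489, 0.2388, 0.1906, 0.2369, 0.1848], E[r] = 0.8976, γ^t·E[r] = 0.367675, running G = 2.330925

G = 2.3309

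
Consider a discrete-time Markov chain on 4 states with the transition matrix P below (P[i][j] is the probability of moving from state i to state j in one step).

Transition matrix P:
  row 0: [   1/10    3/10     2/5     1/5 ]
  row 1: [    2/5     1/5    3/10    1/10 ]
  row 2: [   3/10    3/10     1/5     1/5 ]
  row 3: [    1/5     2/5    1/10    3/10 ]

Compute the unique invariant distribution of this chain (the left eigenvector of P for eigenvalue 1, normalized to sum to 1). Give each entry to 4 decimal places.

π = [0.2583, 0.2900, 0.2617, 0.1900]

Balance equations π_j = Σ_i π_i·P[i][j]:
  π_0 = 1/10·π_0 + 2/5·π_1 + 3/10·π_2 + 1/5·π_3
  π_1 = 3/10·π_0 + 1/5·π_1 + 3/10·π_2 + 2/5·π_3
  π_2 = 2/5·π_0 + 3/10·π_1 + 1/5·π_2 + 1/10·π_3
  normalize: π_0 + π_1 + π_2 + π_3 = 1
Solving the linear system gives exactly π = [31/120, 29/100, 157/600, 19/100].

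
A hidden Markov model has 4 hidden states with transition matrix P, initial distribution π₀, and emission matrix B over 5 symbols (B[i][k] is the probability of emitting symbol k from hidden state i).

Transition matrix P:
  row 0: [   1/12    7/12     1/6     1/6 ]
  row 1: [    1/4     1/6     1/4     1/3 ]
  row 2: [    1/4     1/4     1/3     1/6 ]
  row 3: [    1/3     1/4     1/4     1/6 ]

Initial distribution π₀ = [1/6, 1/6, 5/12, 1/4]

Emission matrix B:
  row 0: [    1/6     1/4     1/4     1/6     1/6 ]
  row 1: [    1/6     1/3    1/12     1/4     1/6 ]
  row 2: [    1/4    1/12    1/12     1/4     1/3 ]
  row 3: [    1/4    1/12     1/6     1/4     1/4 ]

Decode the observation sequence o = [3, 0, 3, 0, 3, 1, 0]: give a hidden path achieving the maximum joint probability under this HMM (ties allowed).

path = [2, 0, 1, 3, 0, 1, 3]

t=0: δ = [2.778e-02, 4.167e-02, 1.042e-01, 6.250e-02]  (obs o_0=3)
t=1: δ = [4.340e-03, 4.340e-03, 8.681e-03, 4.340e-03]  ψ = [2, 2, 2, 2]  (obs o_1=0)
t=2: δ = [3.617e-04, 6.330e-04, 7.234e-04, 3.617e-04]  ψ = [2, 0, 2, 1]  (obs o_2=3)
t=3: δ = [3.014e-05, 3.516e-05, 6.028e-05, 5.275e-05]  ψ = [2, 0, 2, 1]  (obs o_3=0)
t=4: δ = [2.930e-06, 4.396e-06, 5.023e-06, 2.930e-06]  ψ = [3, 0, 2, 1]  (obs o_4=3)
t=5: δ = [3.140e-07, 5.698e-07, 1.395e-07, 1.221e-07]  ψ = [2, 0, 2, 1]  (obs o_5=1)
t=6: δ = [2.374e-08, 3.052e-08, 3.561e-08, 4.748e-08]  ψ = [1, 0, 1, 1]  (obs o_6=0)
backtrack: best end state = 3; path = [2, 0, 1, 3, 0, 1, 3]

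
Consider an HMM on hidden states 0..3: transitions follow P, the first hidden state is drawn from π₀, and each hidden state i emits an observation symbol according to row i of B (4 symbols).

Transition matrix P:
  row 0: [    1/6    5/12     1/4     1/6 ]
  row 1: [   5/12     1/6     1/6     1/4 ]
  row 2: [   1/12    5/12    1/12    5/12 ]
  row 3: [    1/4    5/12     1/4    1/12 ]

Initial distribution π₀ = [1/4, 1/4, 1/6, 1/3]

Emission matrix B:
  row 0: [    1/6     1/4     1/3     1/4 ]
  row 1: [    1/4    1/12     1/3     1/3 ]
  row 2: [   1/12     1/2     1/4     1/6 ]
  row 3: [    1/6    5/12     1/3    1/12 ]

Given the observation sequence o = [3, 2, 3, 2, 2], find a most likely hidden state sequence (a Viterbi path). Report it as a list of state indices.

t=0: δ = [6.250e-02, 8.333e-02, 2.778e-02, 2.778e-02]  (obs o_0=3)
t=1: δ = [1.157e-02, 8.681e-03, 3.906e-03, 6.944e-03]  ψ = [1, 0, 0, 1]  (obs o_1=2)
t=2: δ = [9.042e-04, 1.608e-03, 4.823e-04, 1.808e-04]  ψ = [1, 0, 0, 1]  (obs o_2=3)
t=3: δ = [2.233e-04, 1.256e-04, 6.698e-05, 1.340e-04]  ψ = [1, 0, 1, 1]  (obs o_3=2)
t=4: δ = [1.744e-05, 3.101e-05, 1.395e-05, 1.240e-05]  ψ = [1, 0, 0, 0]  (obs o_4=2)
backtrack: best end state = 1; path = [1, 0, 1, 0, 1]

path = [1, 0, 1, 0, 1]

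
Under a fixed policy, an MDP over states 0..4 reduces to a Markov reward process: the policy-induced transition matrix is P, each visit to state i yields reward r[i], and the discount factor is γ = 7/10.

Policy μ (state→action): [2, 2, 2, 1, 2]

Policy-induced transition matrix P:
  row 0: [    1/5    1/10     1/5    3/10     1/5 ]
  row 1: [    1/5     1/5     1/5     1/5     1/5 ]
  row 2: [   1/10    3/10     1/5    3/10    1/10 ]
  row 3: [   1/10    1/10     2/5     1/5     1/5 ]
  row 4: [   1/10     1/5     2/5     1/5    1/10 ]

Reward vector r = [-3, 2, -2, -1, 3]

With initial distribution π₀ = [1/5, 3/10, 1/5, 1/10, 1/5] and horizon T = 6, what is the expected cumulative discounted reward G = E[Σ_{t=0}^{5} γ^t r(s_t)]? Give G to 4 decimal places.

t=0: π = [0.2000, 0.3000, 0.2000, 0.1000, 0.2000], E[r] = 0.1000, γ^t·E[r] = 0.100000, running G = 0.100000
t=1: π = [0.1500, 0.1900, 0.2600, 0.2400, 0.1600], E[r] = -0.3500, γ^t·E[r] = -0.245000, running G = -0.145000
t=2: π = [0.1340, 0.1870, 0.2800, 0.2410, 0.1580], E[r] = -0.3550, γ^t·E[r] = -0.173950, running G = -0.318950
t=3: π = [0.1321, 0.1905, 0.2798, 0.2414, 0.1562], E[r] = -0.3477, γ^t·E[r] = -0.119261, running G = -0.438211
t=4: π = [0.1323, 0.1906, 0.2795, 0.2412, 0.1564], E[r] = -0.3466, γ^t·E[r] = -0.083207, running G = -0.521418
t=5: π = [0.1323, 0.1906, 0.2795, 0.2412, 0.1564], E[r] = -0.3466, γ^t·E[r] = -0.058260, running G = -0.579678

G = -0.5797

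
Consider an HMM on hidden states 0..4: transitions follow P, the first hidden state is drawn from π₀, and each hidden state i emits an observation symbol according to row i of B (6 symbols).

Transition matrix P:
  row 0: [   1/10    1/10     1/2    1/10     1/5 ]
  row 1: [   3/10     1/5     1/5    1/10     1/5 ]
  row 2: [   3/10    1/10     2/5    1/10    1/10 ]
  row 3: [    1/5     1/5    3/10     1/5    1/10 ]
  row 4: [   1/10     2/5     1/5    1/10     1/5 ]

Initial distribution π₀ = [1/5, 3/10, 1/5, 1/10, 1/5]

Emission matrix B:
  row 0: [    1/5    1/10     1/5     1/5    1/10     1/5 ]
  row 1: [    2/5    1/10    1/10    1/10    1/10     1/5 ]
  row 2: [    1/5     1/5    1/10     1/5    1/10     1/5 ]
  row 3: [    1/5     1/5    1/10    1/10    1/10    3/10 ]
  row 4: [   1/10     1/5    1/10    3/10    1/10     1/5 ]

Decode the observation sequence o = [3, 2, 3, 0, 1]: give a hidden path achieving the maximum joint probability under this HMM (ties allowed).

path = [2, 0, 2, 2, 2]

t=0: δ = [4.000e-02, 3.000e-02, 4.000e-02, 1.000e-02, 6.000e-02]  (obs o_0=3)
t=1: δ = [2.400e-03, 2.400e-03, 2.000e-03, 6.000e-04, 1.200e-03]  ψ = [2, 4, 0, 4, 4]  (obs o_1=2)
t=2: δ = [1.440e-04, 4.800e-05, 2.400e-04, 2.400e-05, 1.440e-04]  ψ = [1, 1, 0, 0, 0]  (obs o_2=3)
t=3: δ = [1.440e-05, 2.304e-05, 1.920e-05, 4.800e-06, 2.880e-06]  ψ = [2, 4, 2, 2, 0]  (obs o_3=0)
t=4: δ = [6.912e-07, 4.608e-07, 1.536e-06, 4.608e-07, 9.216e-07]  ψ = [1, 1, 2, 1, 1]  (obs o_4=1)
backtrack: best end state = 2; path = [2, 0, 2, 2, 2]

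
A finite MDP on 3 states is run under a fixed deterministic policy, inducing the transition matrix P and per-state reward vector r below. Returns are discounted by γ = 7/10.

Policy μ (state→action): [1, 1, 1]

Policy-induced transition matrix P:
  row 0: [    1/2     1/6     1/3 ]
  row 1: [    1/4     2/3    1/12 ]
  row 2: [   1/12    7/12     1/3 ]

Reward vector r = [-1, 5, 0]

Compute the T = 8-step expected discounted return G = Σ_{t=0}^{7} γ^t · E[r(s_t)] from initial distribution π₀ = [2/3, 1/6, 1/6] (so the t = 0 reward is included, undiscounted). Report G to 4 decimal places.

t=0: π = [0.6667, 0.1667, 0.1667], E[r] = 0.1667, γ^t·E[r] = 0.166667, running G = 0.166667
t=1: π = [0.3889, 0.3194, 0.2917], E[r] = 1.2083, γ^t·E[r] = 0.845833, running G = 1.012500
t=2: π = [0.2986, 0.4479, 0.2535], E[r] = 1.9410, γ^t·E[r] = 0.951076, running G = 1.963576
t=3: π = [0.2824, 0.4962, 0.2214], E[r] = 2.1988, γ^t·E[r] = 0.754183, running G = 2.717760
t=4: π = [0.2837, 0.5070, 0.2093], E[r] = 2.2514, γ^t·E[r] = 0.540555, running G = 3.258315
t=5: π = [0.2860, 0.5074, 0.2066], E[r] = 2.2508, γ^t·E[r] = 0.378294, running G = 3.636609
t=6: π = [0.2871, 0.5064, 0.2065], E[r] = 2.2451, γ^t·E[r] = 0.264129, running G = 3.900737
t=7: π = [0.2874, 0.5059, 0.2067], E[r] = 2.2422, γ^t·E[r] = 0.184658, running G = 4.085395

G = 4.0854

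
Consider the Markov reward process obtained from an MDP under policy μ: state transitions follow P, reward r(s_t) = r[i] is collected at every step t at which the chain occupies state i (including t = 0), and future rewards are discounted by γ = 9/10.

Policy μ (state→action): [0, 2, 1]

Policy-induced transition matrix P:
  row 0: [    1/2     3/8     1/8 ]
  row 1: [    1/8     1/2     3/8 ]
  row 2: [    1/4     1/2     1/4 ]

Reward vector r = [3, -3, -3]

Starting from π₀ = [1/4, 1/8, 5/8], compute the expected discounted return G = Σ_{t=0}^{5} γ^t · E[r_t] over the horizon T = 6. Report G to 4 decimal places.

t=0: π = [0.2500, 0.1250, 0.6250], E[r] = -1.5000, γ^t·E[r] = -1.500000, running G = -1.500000
t=1: π = [0.2969, 0.4688, 0.2344], E[r] = -1.2188, γ^t·E[r] = -1.096875, running G = -2.596875
t=2: π = [0.2656, 0.4629, 0.2715], E[r] = -1.4063, γ^t·E[r] = -1.139063, running G = -3.735938
t=3: π = [0.2585, 0.4668, 0.2747], E[r] = -1.4487, γ^t·E[r] = -1.056125, running G = -4.792062
t=4: π = [0.2563, 0.4677, 0.2760], E[r] = -1.4623, γ^t·E[r] = -0.959402, running G = -5.751464
t=5: π = [0.2556, 0.4680, 0.2764], E[r] = -1.4663, γ^t·E[r] = -0.865854, running G = -6.617318

G = -6.6173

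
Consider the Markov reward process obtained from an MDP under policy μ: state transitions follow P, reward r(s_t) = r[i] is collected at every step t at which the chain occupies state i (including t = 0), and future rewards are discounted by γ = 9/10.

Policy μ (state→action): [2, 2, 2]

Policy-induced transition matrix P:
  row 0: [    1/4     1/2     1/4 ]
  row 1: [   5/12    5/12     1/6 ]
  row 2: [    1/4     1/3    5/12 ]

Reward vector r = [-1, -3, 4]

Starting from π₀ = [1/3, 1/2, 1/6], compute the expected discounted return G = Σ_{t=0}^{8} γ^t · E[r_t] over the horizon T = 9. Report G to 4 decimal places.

t=0: π = [0.3333, 0.5000, 0.1667], E[r] = -1.1667, γ^t·E[r] = -1.166667, running G = -1.166667
t=1: π = [0.3333, 0.4306, 0.2361], E[r] = -0.6806, γ^t·E[r] = -0.612500, running G = -1.779167
t=2: π = [0.3218, 0.4248, 0.2535], E[r] = -0.5822, γ^t·E[r] = -0.471563, running G = -2.250729
t=3: π = [0.3208, 0.4224, 0.2568], E[r] = -0.5605, γ^t·E[r] = -0.408586, running G = -2.659315
t=4: π = [0.3204, 0.4220, 0.2576], E[r] = -0.5559, γ^t·E[r] = -0.364748, running G = -3.024063
t=5: π = [0.3203, 0.4219, 0.2578], E[r] = -0.5550, γ^t·E[r] = -0.327694, running G = -3.351757
t=6: π = [0.3203, 0.4219, 0.2578], E[r] = -0.5547, γ^t·E[r] = -0.294814, running G = -3.646570
t=7: π = [0.3203, 0.4219, 0.2578], E[r] = -0.5547, γ^t·E[r] = -0.265311, running G = -3.911881
t=8: π = [0.3203, 0.4219, 0.2578], E[r] = -0.5547, γ^t·E[r] = -0.238776, running G = -4.150657

G = -4.1507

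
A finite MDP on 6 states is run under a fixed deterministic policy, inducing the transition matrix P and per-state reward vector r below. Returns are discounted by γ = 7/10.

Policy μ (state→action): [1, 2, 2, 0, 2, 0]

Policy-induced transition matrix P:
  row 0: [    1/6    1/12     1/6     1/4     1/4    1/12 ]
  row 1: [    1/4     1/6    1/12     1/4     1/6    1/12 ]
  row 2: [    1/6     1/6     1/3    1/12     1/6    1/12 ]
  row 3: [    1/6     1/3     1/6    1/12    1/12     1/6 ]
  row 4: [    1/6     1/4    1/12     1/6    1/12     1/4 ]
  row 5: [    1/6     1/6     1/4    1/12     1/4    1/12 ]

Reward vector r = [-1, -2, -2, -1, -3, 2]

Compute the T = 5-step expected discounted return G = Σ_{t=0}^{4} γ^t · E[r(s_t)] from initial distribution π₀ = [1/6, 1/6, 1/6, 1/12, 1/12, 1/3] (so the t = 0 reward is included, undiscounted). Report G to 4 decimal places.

t=0: π = [0.1667, 0.1667, 0.1667, 0.0833, 0.0833, 0.3333], E[r] = -0.5000, γ^t·E[r] = -0.500000, running G = -0.500000
t=1: π = [0.1806, 0.1736, 0.2014, 0.1458, 0.1944, 0.1042], E[r] = -1.4514, γ^t·E[r] = -1.015972, running G = -1.515972
t=2: π = [0.1811, 0.1921, 0.1782, 0.1586, 0.1620, 0.1279], E[r] = -1.3108, γ^t·E[r] = -0.642274, running G = -2.158247
t=3: π = [0.1827, 0.1915, 0.1775, 0.1590, 0.1657, 0.1236], E[r] = -1.3298, γ^t·E[r] = -0.456109, running G = -2.614356
t=4: π = [0.1826, 0.1918, 0.1768, 0.1595, 0.1651, 0.1242], E[r] = -1.3262, γ^t·E[r] = -0.318415, running G = -2.932771

G = -2.9328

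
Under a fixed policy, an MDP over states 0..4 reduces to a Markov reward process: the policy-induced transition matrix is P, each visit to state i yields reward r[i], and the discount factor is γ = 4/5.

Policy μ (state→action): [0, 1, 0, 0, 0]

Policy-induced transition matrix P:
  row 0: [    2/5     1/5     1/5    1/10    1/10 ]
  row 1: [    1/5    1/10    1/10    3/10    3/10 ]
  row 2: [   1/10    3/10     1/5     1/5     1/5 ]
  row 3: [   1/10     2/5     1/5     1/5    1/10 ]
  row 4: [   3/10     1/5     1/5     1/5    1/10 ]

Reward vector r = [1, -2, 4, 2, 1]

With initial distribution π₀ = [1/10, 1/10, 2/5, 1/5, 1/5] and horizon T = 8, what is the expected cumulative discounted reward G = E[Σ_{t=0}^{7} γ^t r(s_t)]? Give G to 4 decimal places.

t=0: π = [0.1000, 0.1000, 0.4000, 0.2000, 0.2000], E[r] = 2.1000, γ^t·E[r] = 2.100000, running G = 2.100000
t=1: π = [0.1800, 0.2700, 0.1900, 0.2000, 0.1600], E[r] = 0.9600, γ^t·E[r] = 0.768000, running G = 2.868000
t=2: π = [0.2130, 0.2320, 0.1730, 0.2090, 0.1730], E[r] = 1.0320, γ^t·E[r] = 0.660480, running G = 3.528480
t=3: π = [0.2217, 0.2359, 0.1768, 0.2019, 0.1637], E[r] = 1.0246, γ^t·E[r] = 0.524595, running G = 4.053075
t=4: π = [0.2228, 0.2345, 0.1764, 0.2014, 0.1649], E[r] = 1.0272, γ^t·E[r] = 0.420758, running G = 4.473833
t=5: π = [0.2233, 0.2345, 0.1766, 0.2012, 0.1645], E[r] = 1.0274, γ^t·E[r] = 0.336654, running G = 4.810487
t=6: π = [0.2233, 0.2344, 0.1766, 0.2011, 0.1646], E[r] = 1.0275, γ^t·E[r] = 0.269342, running G = 5.079829
t=7: π = [0.2234, 0.2344, 0.1766, 0.2011, 0.1645], E[r] = 1.0275, γ^t·E[r] = 0.215477, running G = 5.295305

G = 5.2953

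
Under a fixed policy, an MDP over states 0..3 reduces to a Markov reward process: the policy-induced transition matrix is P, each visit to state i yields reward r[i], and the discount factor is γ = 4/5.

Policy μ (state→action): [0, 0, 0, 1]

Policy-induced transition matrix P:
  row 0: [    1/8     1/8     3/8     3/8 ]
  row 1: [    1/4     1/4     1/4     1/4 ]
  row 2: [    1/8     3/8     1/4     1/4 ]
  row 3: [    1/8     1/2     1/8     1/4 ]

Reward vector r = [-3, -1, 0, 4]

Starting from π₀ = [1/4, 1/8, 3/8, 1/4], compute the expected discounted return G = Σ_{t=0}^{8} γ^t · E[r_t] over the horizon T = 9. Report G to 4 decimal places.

t=0: π = [0.2500, 0.1250, 0.3750, 0.2500], E[r] = 0.1250, γ^t·E[r] = 0.125000, running G = 0.125000
t=1: π = [0.1406, 0.3281, 0.2500, 0.2813], E[r] = 0.3750, γ^t·E[r] = 0.300000, running G = 0.425000
t=2: π = [0.1660, 0.3340, 0.2324, 0.2676], E[r] = 0.2383, γ^t·E[r] = 0.152500, running G = 0.577500
t=3: π = [0.1667, 0.3252, 0.2373, 0.2708], E[r] = 0.2576, γ^t·E[r] = 0.131875, running G = 0.709375
t=4: π = [0.1656, 0.3265, 0.2370, 0.2708], E[r] = 0.2599, γ^t·E[r] = 0.106463, running G = 0.815838
t=5: π = [0.1658, 0.3266, 0.2369, 0.2707], E[r] = 0.2588, γ^t·E[r] = 0.084789, running G = 0.900626
t=6: π = [0.1658, 0.3266, 0.2369, 0.2707], E[r] = 0.2589, γ^t·E[r] = 0.067860, running G = 0.968486
t=7: π = [0.1658, 0.3266, 0.2369, 0.2707], E[r] = 0.2589, γ^t·E[r] = 0.054294, running G = 1.022780
t=8: π = [0.1658, 0.3266, 0.2369, 0.2707], E[r] = 0.2589, γ^t·E[r] = 0.043433, running G = 1.066213

G = 1.0662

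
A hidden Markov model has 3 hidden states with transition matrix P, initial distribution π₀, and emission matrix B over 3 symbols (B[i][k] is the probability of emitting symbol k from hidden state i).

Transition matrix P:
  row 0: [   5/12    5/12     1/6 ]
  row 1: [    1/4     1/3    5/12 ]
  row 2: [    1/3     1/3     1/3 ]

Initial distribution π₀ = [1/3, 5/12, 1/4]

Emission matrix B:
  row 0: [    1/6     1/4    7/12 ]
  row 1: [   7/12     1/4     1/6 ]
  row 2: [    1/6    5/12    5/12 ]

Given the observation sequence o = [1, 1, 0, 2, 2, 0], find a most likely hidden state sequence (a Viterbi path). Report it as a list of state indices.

path = [1, 2, 1, 0, 0, 1]

t=0: δ = [8.333e-02, 1.042e-01, 1.042e-01]  (obs o_0=1)
t=1: δ = [8.681e-03, 8.681e-03, 1.808e-02]  ψ = [0, 0, 1]  (obs o_1=1)
t=2: δ = [1.005e-03, 3.516e-03, 1.005e-03]  ψ = [2, 2, 2]  (obs o_2=0)
t=3: δ = [5.128e-04, 1.954e-04, 6.105e-04]  ψ = [1, 1, 1]  (obs o_3=2)
t=4: δ = [1.246e-04, 3.561e-05, 8.479e-05]  ψ = [0, 0, 2]  (obs o_4=2)
t=5: δ = [8.656e-06, 3.029e-05, 4.711e-06]  ψ = [0, 0, 2]  (obs o_5=0)
backtrack: best end state = 1; path = [1, 2, 1, 0, 0, 1]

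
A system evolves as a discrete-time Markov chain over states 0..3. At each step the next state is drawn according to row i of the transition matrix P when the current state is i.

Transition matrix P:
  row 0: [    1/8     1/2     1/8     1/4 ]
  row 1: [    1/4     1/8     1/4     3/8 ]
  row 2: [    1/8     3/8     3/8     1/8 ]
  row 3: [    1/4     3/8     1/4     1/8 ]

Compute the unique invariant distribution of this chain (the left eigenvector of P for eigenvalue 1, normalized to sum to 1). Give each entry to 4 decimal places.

Balance equations π_j = Σ_i π_i·P[i][j]:
  π_0 = 1/8·π_0 + 1/4·π_1 + 1/8·π_2 + 1/4·π_3
  π_1 = 1/2·π_0 + 1/8·π_1 + 3/8·π_2 + 3/8·π_3
  π_2 = 1/8·π_0 + 1/4·π_1 + 3/8·π_2 + 1/4·π_3
  normalize: π_0 + π_1 + π_2 + π_3 = 1
Solving the linear system gives exactly π = [6/31, 99/310, 8/31, 71/310].

π = [0.1935, 0.3194, 0.2581, 0.2290]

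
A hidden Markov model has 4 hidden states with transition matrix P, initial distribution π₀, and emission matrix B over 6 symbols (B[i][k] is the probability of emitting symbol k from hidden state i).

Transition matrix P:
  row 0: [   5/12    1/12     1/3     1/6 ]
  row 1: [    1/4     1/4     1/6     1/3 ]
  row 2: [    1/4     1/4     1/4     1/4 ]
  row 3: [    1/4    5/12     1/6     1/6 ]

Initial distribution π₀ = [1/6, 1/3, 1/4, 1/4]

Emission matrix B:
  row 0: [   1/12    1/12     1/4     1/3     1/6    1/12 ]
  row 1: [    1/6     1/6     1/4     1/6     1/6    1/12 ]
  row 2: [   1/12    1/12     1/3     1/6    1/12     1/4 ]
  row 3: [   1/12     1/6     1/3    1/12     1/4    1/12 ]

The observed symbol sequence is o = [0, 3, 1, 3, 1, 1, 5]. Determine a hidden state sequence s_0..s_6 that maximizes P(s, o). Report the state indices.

path = [1, 0, 0, 0, 0, 0, 2]

t=0: δ = [1.389e-02, 5.556e-02, 2.083e-02, 2.083e-02]  (obs o_0=0)
t=1: δ = [4.630e-03, 2.315e-03, 1.543e-03, 1.543e-03]  ψ = [1, 1, 1, 1]  (obs o_1=3)
t=2: δ = [1.608e-04, 1.072e-04, 1.286e-04, 1.286e-04]  ψ = [0, 3, 0, 0]  (obs o_2=1)
t=3: δ = [2.233e-05, 8.931e-06, 8.931e-06, 2.977e-06]  ψ = [0, 3, 0, 1]  (obs o_3=3)
t=4: δ = [7.752e-07, 3.721e-07, 6.202e-07, 6.202e-07]  ψ = [0, 1, 0, 0]  (obs o_4=1)
t=5: δ = [2.692e-08, 4.307e-08, 2.153e-08, 2.584e-08]  ψ = [0, 3, 0, 2]  (obs o_5=1)
t=6: δ = [9.346e-10, 8.973e-10, 2.243e-09, 1.196e-09]  ψ = [0, 1, 0, 1]  (obs o_6=5)
backtrack: best end state = 2; path = [1, 0, 0, 0, 0, 0, 2]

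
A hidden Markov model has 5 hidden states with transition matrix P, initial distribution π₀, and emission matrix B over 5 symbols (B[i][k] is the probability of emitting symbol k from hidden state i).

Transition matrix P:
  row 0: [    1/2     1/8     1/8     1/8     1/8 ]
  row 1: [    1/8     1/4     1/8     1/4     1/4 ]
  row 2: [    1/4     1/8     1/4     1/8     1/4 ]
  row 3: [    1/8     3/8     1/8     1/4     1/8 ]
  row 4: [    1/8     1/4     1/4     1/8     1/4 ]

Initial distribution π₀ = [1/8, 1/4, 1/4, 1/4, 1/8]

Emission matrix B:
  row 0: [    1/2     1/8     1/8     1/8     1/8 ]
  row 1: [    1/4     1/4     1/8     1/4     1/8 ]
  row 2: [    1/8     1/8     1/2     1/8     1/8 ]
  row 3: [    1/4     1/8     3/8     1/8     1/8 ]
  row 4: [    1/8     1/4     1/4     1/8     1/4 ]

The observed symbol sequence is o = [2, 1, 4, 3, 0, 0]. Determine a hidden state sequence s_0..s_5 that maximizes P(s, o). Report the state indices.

t=0: δ = [1.562e-02, 3.125e-02, 1.250e-01, 9.375e-02, 3.125e-02]  (obs o_0=2)
t=1: δ = [3.906e-03, 8.789e-03, 3.906e-03, 2.930e-03, 7.812e-03]  ψ = [2, 3, 2, 3, 2]  (obs o_1=1)
t=2: δ = [2.441e-04, 2.747e-04, 2.441e-04, 2.747e-04, 5.493e-04]  ψ = [0, 1, 4, 1, 1]  (obs o_2=4)
t=3: δ = [1.526e-05, 3.433e-05, 1.717e-05, 8.583e-06, 1.717e-05]  ψ = [0, 4, 4, 1, 4]  (obs o_3=3)
t=4: δ = [3.815e-06, 2.146e-06, 5.364e-07, 2.146e-06, 1.073e-06]  ψ = [0, 1, 1, 1, 1]  (obs o_4=0)
t=5: δ = [9.537e-07, 2.012e-07, 5.960e-08, 1.341e-07, 6.706e-08]  ψ = [0, 3, 0, 1, 1]  (obs o_5=0)
backtrack: best end state = 0; path = [2, 0, 0, 0, 0, 0]

path = [2, 0, 0, 0, 0, 0]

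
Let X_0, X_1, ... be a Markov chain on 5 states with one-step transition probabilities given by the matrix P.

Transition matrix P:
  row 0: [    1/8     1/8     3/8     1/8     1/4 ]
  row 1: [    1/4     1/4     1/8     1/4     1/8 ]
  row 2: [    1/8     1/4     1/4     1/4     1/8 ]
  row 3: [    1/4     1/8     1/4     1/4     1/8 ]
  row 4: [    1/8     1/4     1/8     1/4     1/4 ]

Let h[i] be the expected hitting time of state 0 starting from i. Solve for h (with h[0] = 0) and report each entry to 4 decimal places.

First-step conditioning: h[0] = 0; for i ≠ 0, h[i] = 1 + Σ_k P[i][k]·h[k].
  h[1] = 1 + 1/4·h[1] + 1/8·h[2] + 1/4·h[3] + 1/8·h[4]
  h[2] = 1 + 1/4·h[1] + 1/4·h[2] + 1/4·h[3] + 1/8·h[4]
  h[3] = 1 + 1/8·h[1] + 1/4·h[2] + 1/4·h[3] + 1/8·h[4]
  h[4] = 1 + 1/4·h[1] + 1/8·h[2] + 1/4·h[3] + 1/4·h[4]
Solving the 4×4 linear system over states ≠ 0 gives exactly h = [0, 224/47, 256/47, 228/47, 256/47] (h[0] = 0 is the target).

h = [0.0000, 4.7660, 5.4468, 4.8511, 5.4468]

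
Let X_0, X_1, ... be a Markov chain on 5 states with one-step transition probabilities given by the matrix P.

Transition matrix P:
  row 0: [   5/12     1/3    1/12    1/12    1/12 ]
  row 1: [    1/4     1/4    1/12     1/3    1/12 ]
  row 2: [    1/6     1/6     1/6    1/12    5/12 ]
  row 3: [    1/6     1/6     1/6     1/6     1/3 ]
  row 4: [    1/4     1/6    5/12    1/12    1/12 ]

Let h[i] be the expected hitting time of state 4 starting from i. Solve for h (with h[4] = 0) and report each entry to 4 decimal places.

h = [6.2706, 5.8475, 4.0673, 4.4371, 0.0000]

First-step conditioning: h[4] = 0; for i ≠ 4, h[i] = 1 + Σ_k P[i][k]·h[k].
  h[0] = 1 + 5/12·h[0] + 1/3·h[1] + 1/12·h[2] + 1/12·h[3]
  h[1] = 1 + 1/4·h[0] + 1/4·h[1] + 1/12·h[2] + 1/3·h[3]
  h[2] = 1 + 1/6·h[0] + 1/6·h[1] + 1/6·h[2] + 1/12·h[3]
  h[3] = 1 + 1/6·h[0] + 1/6·h[1] + 1/6·h[2] + 1/6·h[3]
Solving the 4×4 linear system over states ≠ 4 gives exactly h = [4935/787, 4602/787, 3201/787, 3492/787, 0] (h[4] = 0 is the target).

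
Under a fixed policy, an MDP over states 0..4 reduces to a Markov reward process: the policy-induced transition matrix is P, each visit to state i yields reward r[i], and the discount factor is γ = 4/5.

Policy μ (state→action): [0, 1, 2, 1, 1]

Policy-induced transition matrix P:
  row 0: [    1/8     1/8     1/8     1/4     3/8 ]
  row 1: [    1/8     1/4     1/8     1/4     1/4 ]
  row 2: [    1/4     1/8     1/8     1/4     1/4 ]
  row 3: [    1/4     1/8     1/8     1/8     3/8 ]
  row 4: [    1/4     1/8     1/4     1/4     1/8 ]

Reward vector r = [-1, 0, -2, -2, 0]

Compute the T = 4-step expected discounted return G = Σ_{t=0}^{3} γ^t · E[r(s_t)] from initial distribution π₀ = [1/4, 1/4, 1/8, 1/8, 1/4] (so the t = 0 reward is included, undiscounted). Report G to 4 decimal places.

t=0: π = [0.2500, 0.2500, 0.1250, 0.1250, 0.2500], E[r] = -0.7500, γ^t·E[r] = -0.750000, running G = -0.750000
t=1: π = [0.1875, 0.1563, 0.1563, 0.2344, 0.2656], E[r] = -0.9688, γ^t·E[r] = -0.775000, running G = -1.525000
t=2: π = [0.2070, 0.1445, 0.1582, 0.2207, 0.2695], E[r] = -0.9648, γ^t·E[r] = -0.617500, running G = -2.142500
t=3: π = [0.2061, 0.1431, 0.1587, 0.2224, 0.2698], E[r] = -0.9683, γ^t·E[r] = -0.495750, running G = -2.638250

G = -2.6383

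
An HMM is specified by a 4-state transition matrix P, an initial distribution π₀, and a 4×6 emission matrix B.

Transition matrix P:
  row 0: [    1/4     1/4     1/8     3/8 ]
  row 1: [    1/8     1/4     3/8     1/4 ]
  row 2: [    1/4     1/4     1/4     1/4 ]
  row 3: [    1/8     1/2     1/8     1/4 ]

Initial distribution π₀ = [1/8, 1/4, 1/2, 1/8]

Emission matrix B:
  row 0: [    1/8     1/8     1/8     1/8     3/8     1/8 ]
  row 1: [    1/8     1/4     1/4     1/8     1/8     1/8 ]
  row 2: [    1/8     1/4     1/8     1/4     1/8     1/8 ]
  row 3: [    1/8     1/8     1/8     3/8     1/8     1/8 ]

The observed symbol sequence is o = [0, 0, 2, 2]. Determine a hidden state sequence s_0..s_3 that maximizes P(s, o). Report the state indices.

path = [2, 3, 1, 1]

t=0: δ = [1.562e-02, 3.125e-02, 6.250e-02, 1.562e-02]  (obs o_0=0)
t=1: δ = [1.953e-03, 1.953e-03, 1.953e-03, 1.953e-03]  ψ = [2, 2, 2, 2]  (obs o_1=0)
t=2: δ = [6.104e-05, 2.441e-04, 9.155e-05, 9.155e-05]  ψ = [0, 3, 1, 0]  (obs o_2=2)
t=3: δ = [3.815e-06, 1.526e-05, 1.144e-05, 7.629e-06]  ψ = [1, 1, 1, 1]  (obs o_3=2)
backtrack: best end state = 1; path = [2, 3, 1, 1]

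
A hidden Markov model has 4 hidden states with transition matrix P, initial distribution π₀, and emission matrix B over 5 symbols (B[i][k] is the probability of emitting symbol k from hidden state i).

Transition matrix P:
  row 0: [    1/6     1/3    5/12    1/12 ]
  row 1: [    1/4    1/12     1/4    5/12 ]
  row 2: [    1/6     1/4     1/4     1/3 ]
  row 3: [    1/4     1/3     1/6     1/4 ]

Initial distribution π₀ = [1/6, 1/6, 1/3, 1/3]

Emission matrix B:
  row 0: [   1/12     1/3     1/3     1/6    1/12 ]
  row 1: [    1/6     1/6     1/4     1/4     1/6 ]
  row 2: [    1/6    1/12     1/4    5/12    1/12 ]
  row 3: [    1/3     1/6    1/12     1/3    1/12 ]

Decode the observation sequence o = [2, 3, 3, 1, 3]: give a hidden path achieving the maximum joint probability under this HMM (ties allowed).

t=0: δ = [5.556e-02, 4.167e-02, 8.333e-02, 2.778e-02]  (obs o_0=2)
t=1: δ = [2.315e-03, 5.208e-03, 9.645e-03, 9.259e-03]  ψ = [2, 2, 0, 2]  (obs o_1=3)
t=2: δ = [3.858e-04, 7.716e-04, 1.005e-03, 1.072e-03]  ψ = [3, 3, 2, 2]  (obs o_2=3)
t=3: δ = [8.931e-05, 5.954e-05, 2.093e-05, 5.582e-05]  ψ = [3, 3, 2, 2]  (obs o_3=1)
t=4: δ = [2.481e-06, 7.442e-06, 1.550e-05, 8.269e-06]  ψ = [0, 0, 0, 1]  (obs o_4=3)
backtrack: best end state = 2; path = [0, 2, 3, 0, 2]

path = [0, 2, 3, 0, 2]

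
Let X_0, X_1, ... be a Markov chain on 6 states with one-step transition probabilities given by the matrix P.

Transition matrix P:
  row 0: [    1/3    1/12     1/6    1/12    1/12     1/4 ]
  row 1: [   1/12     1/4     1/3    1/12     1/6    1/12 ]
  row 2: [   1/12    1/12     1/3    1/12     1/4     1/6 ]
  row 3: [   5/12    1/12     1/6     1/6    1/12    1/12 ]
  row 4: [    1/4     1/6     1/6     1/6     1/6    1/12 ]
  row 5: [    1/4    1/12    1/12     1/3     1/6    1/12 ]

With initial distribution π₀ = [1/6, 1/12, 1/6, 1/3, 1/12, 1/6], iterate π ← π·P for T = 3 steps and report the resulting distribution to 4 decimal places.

t=0: π = [0.1667, 0.0833, 0.1667, 0.3333, 0.0833, 0.1667]
t=1: π = [0.2778, 0.1042, 0.1944, 0.1597, 0.1389, 0.1250]
t=2: π = [0.2500, 0.1123, 0.2060, 0.1395, 0.1464, 0.1458]
t=3: π = [0.2410, 0.1142, 0.2076, 0.1436, 0.1514, 0.1422]

π = [0.2410, 0.1142, 0.2076, 0.1436, 0.1514, 0.1422]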